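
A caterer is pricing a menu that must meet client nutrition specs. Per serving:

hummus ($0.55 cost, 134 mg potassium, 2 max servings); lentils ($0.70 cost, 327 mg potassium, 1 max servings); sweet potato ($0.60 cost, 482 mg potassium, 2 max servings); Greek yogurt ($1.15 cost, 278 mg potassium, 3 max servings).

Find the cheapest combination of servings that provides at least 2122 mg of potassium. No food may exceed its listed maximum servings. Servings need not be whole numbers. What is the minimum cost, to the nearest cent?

$5.33

Cost per mg of potassium: sweet potato $0.0012, lentils $0.0021, hummus $0.0041, Greek yogurt $0.0041.
Take 2 servings of sweet potato: +964.0 mg potassium for $1.20 (total $1.20, still need 1158.0 mg).
Take 1 serving of lentils: +327.0 mg potassium for $0.70 (total $1.90, still need 831.0 mg).
Take 2 servings of hummus: +268.0 mg potassium for $1.10 (total $3.00, still need 563.0 mg).
Take 2.025 servings of Greek yogurt: +563.0 mg potassium for $2.33 (total $5.33, still need 0.0 mg).
Greedy by cheapest-per-mg is optimal for a single linear constraint, so the minimum cost is $5.33.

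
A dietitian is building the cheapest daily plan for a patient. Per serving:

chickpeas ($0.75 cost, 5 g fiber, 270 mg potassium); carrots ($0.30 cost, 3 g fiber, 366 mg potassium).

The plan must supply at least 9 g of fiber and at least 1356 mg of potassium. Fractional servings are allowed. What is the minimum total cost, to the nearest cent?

$1.11

At the optimum either one food covers both requirements or two foods hit both targets exactly; no other combination can be cheaper.
chickpeas only: max(9/5, 1356/270) = 5.022 servings → $3.77.
carrots only: max(9/3, 1356/366) = 3.705 servings → $1.11.
chickpeas + carrots: the both-tight solution has a negative serving — not a feasible corner.
So the least-cost plan costs $1.11.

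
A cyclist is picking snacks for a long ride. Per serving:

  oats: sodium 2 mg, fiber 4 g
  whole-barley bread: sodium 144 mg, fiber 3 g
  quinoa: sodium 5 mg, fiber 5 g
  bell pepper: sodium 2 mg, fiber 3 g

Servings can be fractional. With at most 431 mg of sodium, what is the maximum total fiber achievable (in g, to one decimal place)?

Fiber per mg sodium: oats 2, bell pepper 1.5, quinoa 1, whole-barley bread 0.02083.
With no serving limits, spend the whole sodium allowance on oats: 431 mg / 2 mg × 4 g = 862.0 g.

862.0 g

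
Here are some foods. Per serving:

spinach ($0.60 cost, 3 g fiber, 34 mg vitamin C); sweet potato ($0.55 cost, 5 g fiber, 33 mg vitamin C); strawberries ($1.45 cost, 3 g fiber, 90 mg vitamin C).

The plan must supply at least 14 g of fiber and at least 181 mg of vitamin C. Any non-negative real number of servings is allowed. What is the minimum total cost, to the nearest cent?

$2.95

An LP optimum is at a vertex; with two nutrient constraints at most two foods are used. Check each candidate.
spinach only: max(14/3, 181/34) = 5.324 servings → $3.19.
sweet potato only: max(14/5, 181/33) = 5.485 servings → $3.02.
strawberries only: max(14/3, 181/90) = 4.667 servings → $6.77.
spinach + sweet potato: the both-tight solution has a negative serving — not a feasible corner.
spinach + strawberries with both tight: 4.268 servings and 0.3988 servings → $3.14.
sweet potato + strawberries with both tight: 2.043 servings and 1.262 servings → $2.95.
Cheapest feasible corner: $2.95.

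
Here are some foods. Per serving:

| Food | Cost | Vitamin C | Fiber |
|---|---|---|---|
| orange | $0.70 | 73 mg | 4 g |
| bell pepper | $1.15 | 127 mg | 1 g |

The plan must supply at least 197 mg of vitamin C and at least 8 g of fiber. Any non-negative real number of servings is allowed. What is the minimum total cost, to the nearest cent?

Minimising a linear cost over {vitamin C ≥ 197, fiber ≥ 8, servings ≥ 0} — the optimum is at a vertex, using one or two foods.
orange only: max(197/73, 8/4) = 2.699 servings → $1.89.
bell pepper only: max(197/127, 8/1) = 8 servings → $9.20.
orange + bell pepper with both tight: 1.883 servings and 0.469 servings → $1.86.
The minimum over all feasible corners is $1.86.

$1.86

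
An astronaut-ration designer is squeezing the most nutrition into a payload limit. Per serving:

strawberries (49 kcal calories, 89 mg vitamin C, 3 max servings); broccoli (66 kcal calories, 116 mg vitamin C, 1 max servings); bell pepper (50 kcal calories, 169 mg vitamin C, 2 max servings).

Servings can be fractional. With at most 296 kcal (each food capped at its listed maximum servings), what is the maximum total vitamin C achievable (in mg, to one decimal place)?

Vitamin C per kcal: bell pepper 3.38, strawberries 1.816, broccoli 1.758.
Take 2 servings of bell pepper: uses 100 kcal, +338.0 mg vitamin C (running total 338.0 mg).
Take 3 servings of strawberries: uses 147 kcal, +267.0 mg vitamin C (running total 605.0 mg).
Take 0.7424 servings of broccoli: uses 49 kcal, +86.1 mg vitamin C (running total 691.1 mg).
Filling greedily by vitamin C-per-kcal is optimal for one linear limit, giving 691.1 mg.

691.1 mg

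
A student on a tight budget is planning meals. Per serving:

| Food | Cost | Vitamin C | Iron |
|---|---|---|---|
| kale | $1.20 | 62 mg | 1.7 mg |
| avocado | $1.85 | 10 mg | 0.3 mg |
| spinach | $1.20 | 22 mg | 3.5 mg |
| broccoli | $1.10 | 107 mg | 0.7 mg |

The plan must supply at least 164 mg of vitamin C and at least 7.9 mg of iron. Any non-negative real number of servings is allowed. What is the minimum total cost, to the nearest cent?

$3.67

kale only: max(164/62, 7.9/1.7) = 4.647 servings → $5.58.
avocado only: max(164/10, 7.9/0.3) = 26.33 servings → $48.72.
spinach only: max(164/22, 7.9/3.5) = 7.455 servings → $8.95.
broccoli only: max(164/107, 7.9/0.7) = 11.29 servings → $12.41.
kale + avocado: the both-tight solution has a negative serving — not a feasible corner.
kale + spinach with both tight: 2.228 servings and 1.175 servings → $4.08.
kale + broccoli with both targets exact would need a negative amount; discard.
avocado + spinach with both tight: 14.09 servings and 1.049 servings → $27.33.
avocado + broccoli: the both-tight solution has a negative serving — not a feasible corner.
spinach + broccoli with both tight: 2.034 servings and 1.114 servings → $3.67.
The minimum over all feasible corners is $3.67.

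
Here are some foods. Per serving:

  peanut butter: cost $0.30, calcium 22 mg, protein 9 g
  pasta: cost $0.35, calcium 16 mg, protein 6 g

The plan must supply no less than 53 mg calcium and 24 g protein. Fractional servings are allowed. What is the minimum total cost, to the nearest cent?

For a min-cost LP with two ≥-constraints, a basic feasible solution has at most two positive variables.
peanut butter only: max(53/22, 24/9) = 2.667 servings → $0.80.
pasta only: max(53/16, 24/6) = 4 servings → $1.40.
peanut butter + pasta: the both-tight solution has a negative serving — not a feasible corner.
Cheapest feasible corner: $0.80.

$0.80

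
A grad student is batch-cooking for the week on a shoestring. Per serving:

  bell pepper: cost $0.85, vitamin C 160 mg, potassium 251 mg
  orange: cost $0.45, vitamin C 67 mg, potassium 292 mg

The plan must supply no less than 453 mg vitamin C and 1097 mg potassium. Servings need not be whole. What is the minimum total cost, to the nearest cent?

$2.60

With two linear requirements the optimum uses one or two foods; enumerate the corners.
bell pepper only: max(453/160, 1097/251) = 4.371 servings → $3.71.
orange only: max(453/67, 1097/292) = 6.761 servings → $3.04.
bell pepper + orange with both tight: 1.966 servings and 2.067 servings → $2.60.
So the least-cost plan costs $2.60.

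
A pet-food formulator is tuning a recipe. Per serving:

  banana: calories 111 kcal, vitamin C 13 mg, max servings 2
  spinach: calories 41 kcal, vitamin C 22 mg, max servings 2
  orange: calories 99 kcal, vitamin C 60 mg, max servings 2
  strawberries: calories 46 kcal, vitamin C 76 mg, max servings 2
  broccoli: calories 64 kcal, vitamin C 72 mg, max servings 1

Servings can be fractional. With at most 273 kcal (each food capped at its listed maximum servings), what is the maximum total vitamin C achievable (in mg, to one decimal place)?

Vitamin C per kcal: strawberries 1.652, broccoli 1.125, orange 0.6061, spinach 0.5366, banana 0.1171.
Take 2 servings of strawberries: uses 92 kcal, +152.0 mg vitamin C (running total 152.0 mg).
Take 1 serving of broccoli: uses 64 kcal, +72.0 mg vitamin C (running total 224.0 mg).
Take 1.182 servings of orange: uses 117 kcal, +70.9 mg vitamin C (running total 294.9 mg).
Greedy by best ratio exhausts the calories allowance optimally: 294.9 mg.

294.9 mg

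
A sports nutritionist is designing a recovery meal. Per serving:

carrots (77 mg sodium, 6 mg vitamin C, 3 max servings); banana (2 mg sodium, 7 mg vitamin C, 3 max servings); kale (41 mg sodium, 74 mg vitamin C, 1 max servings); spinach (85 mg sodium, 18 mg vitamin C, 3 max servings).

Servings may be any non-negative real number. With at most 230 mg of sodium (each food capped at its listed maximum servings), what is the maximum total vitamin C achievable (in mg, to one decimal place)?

Vitamin C per mg sodium: banana 3.5, kale 1.805, spinach 0.2118, carrots 0.07792.
Take 3 servings of banana: uses 6 mg sodium, +21.0 mg vitamin C (running total 21.0 mg).
Take 1 serving of kale: uses 41 mg sodium, +74.0 mg vitamin C (running total 95.0 mg).
Take 2.153 servings of spinach: uses 183 mg sodium, +38.8 mg vitamin C (running total 133.8 mg).
Filling greedily by vitamin C-per-mg sodium is optimal for one linear limit, giving 133.8 mg.

133.8 mg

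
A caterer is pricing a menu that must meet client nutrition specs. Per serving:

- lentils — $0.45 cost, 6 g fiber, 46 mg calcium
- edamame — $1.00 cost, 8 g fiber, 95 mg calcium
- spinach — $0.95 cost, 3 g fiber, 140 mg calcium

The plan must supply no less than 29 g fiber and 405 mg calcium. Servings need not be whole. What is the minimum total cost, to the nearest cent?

lentils only: max(29/6, 405/46) = 8.804 servings → $3.96.
edamame only: max(29/8, 405/95) = 4.263 servings → $4.26.
spinach only: max(29/3, 405/140) = 9.667 servings → $9.18.
lentils + edamame: intersection lies outside the first quadrant.
lentils + spinach with both tight: 4.053 servings and 1.561 servings → $3.31.
edamame + spinach with both tight: 3.407 servings and 0.5808 servings → $3.96.
Cheapest feasible corner: $3.31.

$3.31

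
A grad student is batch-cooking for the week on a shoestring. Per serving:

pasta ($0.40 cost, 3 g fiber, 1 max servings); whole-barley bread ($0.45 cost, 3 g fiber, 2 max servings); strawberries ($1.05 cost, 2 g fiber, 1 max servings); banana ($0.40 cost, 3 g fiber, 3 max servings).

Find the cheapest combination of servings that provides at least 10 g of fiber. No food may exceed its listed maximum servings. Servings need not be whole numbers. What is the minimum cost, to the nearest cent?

$1.33

Cost per g of fiber: pasta $0.1333, banana $0.1333, whole-barley bread $0.1500, strawberries $0.5250.
Take 1 serving of pasta: +3.0 g fiber for $0.40 (total $0.40, still need 7.0 g).
Take 2.333 servings of banana: +7.0 g fiber for $0.93 (total $1.33, still need 0.0 g).
Greedy by cheapest-per-g is optimal for a single linear constraint, so the minimum cost is $1.33.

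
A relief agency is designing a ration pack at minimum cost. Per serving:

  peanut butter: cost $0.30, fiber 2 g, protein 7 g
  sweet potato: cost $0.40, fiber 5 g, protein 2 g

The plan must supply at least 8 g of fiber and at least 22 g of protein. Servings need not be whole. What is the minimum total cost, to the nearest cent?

$1.06

This is a tiny linear program; its minimum lies at a vertex of the feasible set. List the vertices and price them.
peanut butter only: max(8/2, 22/7) = 4 servings → $1.20.
sweet potato only: max(8/5, 22/2) = 11 servings → $4.40.
peanut butter + sweet potato with both tight: 3.032 servings and 0.3871 servings → $1.06.
Cheapest feasible corner: $1.06.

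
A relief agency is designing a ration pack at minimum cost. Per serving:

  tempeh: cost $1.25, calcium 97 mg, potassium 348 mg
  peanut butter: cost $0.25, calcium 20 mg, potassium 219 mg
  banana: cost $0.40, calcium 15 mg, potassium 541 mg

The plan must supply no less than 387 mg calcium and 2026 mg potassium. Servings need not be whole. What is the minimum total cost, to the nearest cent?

$4.84

An LP optimum is at a vertex; with two nutrient constraints at most two foods are used. Check each candidate.
tempeh only: max(387/97, 2026/348) = 5.822 servings → $7.28.
peanut butter only: max(387/20, 2026/219) = 19.35 servings → $4.84.
banana only: max(387/15, 2026/541) = 25.8 servings → $10.32.
tempeh + peanut butter with both tight: 3.097 servings and 4.33 servings → $4.95.
tempeh + banana with both tight: 3.787 servings and 1.309 servings → $5.26.
peanut butter + banana: the both-tight solution has a negative serving — not a feasible corner.
Cheapest feasible corner: $4.84.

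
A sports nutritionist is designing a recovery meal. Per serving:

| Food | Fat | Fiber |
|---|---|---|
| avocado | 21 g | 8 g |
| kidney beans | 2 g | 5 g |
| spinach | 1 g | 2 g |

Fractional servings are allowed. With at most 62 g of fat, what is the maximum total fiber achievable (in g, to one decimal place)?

155.0 g

Fiber per g fat: kidney beans 2.5, spinach 2, avocado 0.381.
With no serving limits, spend the whole fat allowance on kidney beans: 62 g / 2 g × 5 g = 155.0 g.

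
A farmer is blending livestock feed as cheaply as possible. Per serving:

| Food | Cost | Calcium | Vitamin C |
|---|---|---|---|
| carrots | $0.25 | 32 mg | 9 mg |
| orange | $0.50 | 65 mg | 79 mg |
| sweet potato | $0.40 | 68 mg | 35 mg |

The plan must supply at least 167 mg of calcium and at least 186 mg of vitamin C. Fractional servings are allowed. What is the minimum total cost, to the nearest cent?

$1.24

Compare the cost at each extreme point of the feasible region.
carrots only: max(167/32, 186/9) = 20.67 servings → $5.17.
orange only: max(167/65, 186/79) = 2.569 servings → $1.28.
sweet potato only: max(167/68, 186/35) = 5.314 servings → $2.13.
carrots + orange with both tight: 0.5677 servings and 2.29 servings → $1.29.
carrots + sweet potato: intersection lies outside the first quadrant.
orange + sweet potato with both tight: 2.197 servings and 0.3562 servings → $1.24.
So the least-cost plan costs $1.24.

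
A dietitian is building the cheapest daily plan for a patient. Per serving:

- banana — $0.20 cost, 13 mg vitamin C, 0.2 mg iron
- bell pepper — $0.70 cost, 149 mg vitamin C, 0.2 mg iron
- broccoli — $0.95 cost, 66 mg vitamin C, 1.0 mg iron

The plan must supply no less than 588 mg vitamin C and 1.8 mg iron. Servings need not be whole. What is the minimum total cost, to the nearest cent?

$3.47

Two binding constraints pin down two serving amounts, so the optimal mix uses at most two foods. The candidates are each food alone (scaled to the tighter of vitamin C/iron) and each pair with both constraints tight.
banana only: max(588/13, 1.8/0.2) = 45.23 servings → $9.05.
bell pepper only: max(588/149, 1.8/0.2) = 9 servings → $6.30.
broccoli only: max(588/66, 1.8/1.0) = 8.909 servings → $8.46.
banana + bell pepper with both tight: 5.537 servings and 3.463 servings → $3.53.
banana + broccoli with both targets exact would need a negative amount; discard.
bell pepper + broccoli with both tight: 3.455 servings and 1.109 servings → $3.47.
The minimum over all feasible corners is $3.47.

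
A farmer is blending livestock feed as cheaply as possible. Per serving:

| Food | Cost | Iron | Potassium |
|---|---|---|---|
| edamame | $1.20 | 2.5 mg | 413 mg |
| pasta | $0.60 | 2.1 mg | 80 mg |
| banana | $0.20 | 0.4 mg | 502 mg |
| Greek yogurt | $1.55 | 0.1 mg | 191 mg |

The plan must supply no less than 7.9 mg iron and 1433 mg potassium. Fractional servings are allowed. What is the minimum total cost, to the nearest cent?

$2.46

With two linear requirements the optimum uses one or two foods; enumerate the corners.
edamame only: max(7.9/2.5, 1433/413) = 3.47 servings → $4.16.
pasta only: max(7.9/2.1, 1433/80) = 17.91 servings → $10.75.
banana only: max(7.9/0.4, 1433/502) = 19.75 servings → $3.95.
Greek yogurt only: max(7.9/0.1, 1433/191) = 79 servings → $122.45.
edamame + pasta with both targets exact would need a negative amount; discard.
edamame + banana with both tight: 3.113 servings and 0.2934 servings → $3.79.
edamame + Greek yogurt with both tight: 3.131 servings and 0.7331 servings → $4.89.
pasta + banana with both tight: 3.319 servings and 2.326 servings → $2.46.
pasta + Greek yogurt with both tight: 3.474 servings and 6.048 servings → $11.46.
banana + Greek yogurt: intersection lies outside the first quadrant.
So the least-cost plan costs $2.46.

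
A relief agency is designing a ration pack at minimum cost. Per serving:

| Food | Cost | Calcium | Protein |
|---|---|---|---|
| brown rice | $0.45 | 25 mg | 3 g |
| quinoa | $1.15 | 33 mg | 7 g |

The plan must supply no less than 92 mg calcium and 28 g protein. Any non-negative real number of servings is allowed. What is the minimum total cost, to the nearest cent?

$4.20

The cheapest plan sits at a corner of the feasible region — with two constraints it uses at most two foods.
brown rice only: max(92/25, 28/3) = 9.333 servings → $4.20.
quinoa only: max(92/33, 28/7) = 4 servings → $4.60.
brown rice + quinoa with both targets exact would need a negative amount; discard.
Cheapest feasible corner: $4.20.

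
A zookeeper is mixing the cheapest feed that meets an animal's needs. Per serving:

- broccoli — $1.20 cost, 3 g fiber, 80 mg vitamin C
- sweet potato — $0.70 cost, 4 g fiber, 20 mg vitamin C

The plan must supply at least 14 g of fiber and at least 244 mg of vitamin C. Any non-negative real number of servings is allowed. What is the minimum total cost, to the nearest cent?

$4.26

Compare the cost at each extreme point of the feasible region.
broccoli only: max(14/3, 244/80) = 4.667 servings → $5.60.
sweet potato only: max(14/4, 244/20) = 12.2 servings → $8.54.
broccoli + sweet potato with both tight: 2.677 servings and 1.492 servings → $4.26.
Cheapest feasible corner: $4.26.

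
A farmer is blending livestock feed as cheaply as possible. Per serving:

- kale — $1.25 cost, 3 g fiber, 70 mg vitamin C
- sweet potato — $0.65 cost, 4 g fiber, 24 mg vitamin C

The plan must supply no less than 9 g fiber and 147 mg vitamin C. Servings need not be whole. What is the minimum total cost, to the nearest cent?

$2.83

An LP optimum is at a vertex; with two nutrient constraints at most two foods are used. Check each candidate.
kale only: max(9/3, 147/70) = 3 servings → $3.75.
sweet potato only: max(9/4, 147/24) = 6.125 servings → $3.98.
kale + sweet potato with both tight: 1.788 servings and 0.9087 servings → $2.83.
So the least-cost plan costs $2.83.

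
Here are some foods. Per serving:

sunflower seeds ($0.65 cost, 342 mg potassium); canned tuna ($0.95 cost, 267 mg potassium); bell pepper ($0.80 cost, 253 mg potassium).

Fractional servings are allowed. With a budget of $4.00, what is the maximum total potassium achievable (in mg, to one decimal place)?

2104.6 mg

Potassium per dollar: sunflower seeds 526.2, bell pepper 316.2, canned tuna 281.1.
With no serving limits, spend the whole cost allowance on sunflower seeds: $4.00 / $0.65 × 342 mg = 2104.6 mg.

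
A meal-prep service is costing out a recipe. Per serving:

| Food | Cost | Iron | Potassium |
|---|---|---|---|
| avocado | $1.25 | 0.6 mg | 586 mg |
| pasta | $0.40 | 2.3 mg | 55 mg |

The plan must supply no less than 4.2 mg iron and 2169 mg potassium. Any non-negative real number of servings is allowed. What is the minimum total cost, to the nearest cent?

An LP optimum is at a vertex; with two nutrient constraints at most two foods are used. Check each candidate.
avocado only: max(4.2/0.6, 2169/586) = 7 servings → $8.75.
pasta only: max(4.2/2.3, 2169/55) = 39.44 servings → $15.77.
avocado + pasta with both tight: 3.619 servings and 0.8821 servings → $4.88.
So the least-cost plan costs $4.88.

$4.88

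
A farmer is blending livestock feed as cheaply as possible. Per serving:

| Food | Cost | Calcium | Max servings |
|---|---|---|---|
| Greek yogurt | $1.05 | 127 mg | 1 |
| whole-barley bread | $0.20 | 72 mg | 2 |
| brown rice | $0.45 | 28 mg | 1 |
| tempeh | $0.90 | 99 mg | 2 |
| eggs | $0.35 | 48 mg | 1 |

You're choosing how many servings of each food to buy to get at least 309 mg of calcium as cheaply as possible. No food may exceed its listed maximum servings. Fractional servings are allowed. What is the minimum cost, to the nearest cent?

Cost per mg of calcium: whole-barley bread $0.0028, eggs $0.0073, Greek yogurt $0.0083, tempeh $0.0091, brown rice $0.0161.
Take 2 servings of whole-barley bread: +144.0 mg calcium for $0.40 (total $0.40, still need 165.0 mg).
Take 1 serving of eggs: +48.0 mg calcium for $0.35 (total $0.75, still need 117.0 mg).
Take 0.9213 servings of Greek yogurt: +117.0 mg calcium for $0.97 (total $1.72, still need 0.0 mg).
Filling from the cheapest source first is optimal under one linear minimum: $1.72.

$1.72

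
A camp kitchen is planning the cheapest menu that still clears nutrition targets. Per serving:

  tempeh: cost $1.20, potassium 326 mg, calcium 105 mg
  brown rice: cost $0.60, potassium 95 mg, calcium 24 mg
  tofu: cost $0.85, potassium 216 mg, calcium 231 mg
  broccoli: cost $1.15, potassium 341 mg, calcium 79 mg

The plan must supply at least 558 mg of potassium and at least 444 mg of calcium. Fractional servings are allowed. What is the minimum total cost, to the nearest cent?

$2.09

At the optimum either one food covers both requirements or two foods hit both targets exactly; no other combination can be cheaper.
tempeh only: max(558/326, 444/105) = 4.229 servings → $5.07.
brown rice only: max(558/95, 444/24) = 18.5 servings → $11.10.
tofu only: max(558/216, 444/231) = 2.583 servings → $2.20.
broccoli only: max(558/341, 444/79) = 5.62 servings → $6.46.
tempeh + brown rice: the both-tight solution has a negative serving — not a feasible corner.
tempeh + tofu with both tight: 0.627 servings and 1.637 servings → $2.14.
tempeh + broccoli: the both-tight solution has a negative serving — not a feasible corner.
brown rice + tofu with both tight: 1.968 servings and 1.718 servings → $2.64.
brown rice + broccoli: the both-tight solution has a negative serving — not a feasible corner.
tofu + broccoli with both tight: 1.739 servings and 0.5347 servings → $2.09.
The minimum over all feasible corners is $2.09.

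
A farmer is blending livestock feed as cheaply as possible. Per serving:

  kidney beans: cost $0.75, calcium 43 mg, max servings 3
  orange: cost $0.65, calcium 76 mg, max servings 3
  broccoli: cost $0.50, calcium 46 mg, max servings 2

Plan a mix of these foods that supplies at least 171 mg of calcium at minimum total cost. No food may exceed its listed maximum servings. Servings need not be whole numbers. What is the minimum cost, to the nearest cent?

$1.46

Cost per mg of calcium: orange $0.0086, broccoli $0.0109, kidney beans $0.0174.
Take 2.25 servings of orange: +171.0 mg calcium for $1.46 (total $1.46, still need 0.0 mg).
Greedy by cheapest-per-mg is optimal for a single linear constraint, so the minimum cost is $1.46.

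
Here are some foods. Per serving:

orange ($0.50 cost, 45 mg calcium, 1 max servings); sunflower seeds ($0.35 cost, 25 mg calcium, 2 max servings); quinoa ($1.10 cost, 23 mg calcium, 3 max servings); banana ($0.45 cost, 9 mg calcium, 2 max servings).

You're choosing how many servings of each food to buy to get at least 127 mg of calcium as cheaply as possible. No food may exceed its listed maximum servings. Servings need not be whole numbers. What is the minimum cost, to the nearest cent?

$2.73

Cost per mg of calcium: orange $0.0111, sunflower seeds $0.0140, quinoa $0.0478, banana $0.0500.
Take 1 serving of orange: +45.0 mg calcium for $0.50 (total $0.50, still need 82.0 mg).
Take 2 servings of sunflower seeds: +50.0 mg calcium for $0.70 (total $1.20, still need 32.0 mg).
Take 1.391 servings of quinoa: +32.0 mg calcium for $1.53 (total $2.73, still need 0.0 mg).
Filling from the cheapest source first is optimal under one linear minimum: $2.73.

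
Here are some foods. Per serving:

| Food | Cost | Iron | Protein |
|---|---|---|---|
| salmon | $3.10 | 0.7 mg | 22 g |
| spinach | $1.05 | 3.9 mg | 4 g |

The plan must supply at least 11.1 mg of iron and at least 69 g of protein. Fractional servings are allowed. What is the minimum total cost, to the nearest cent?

For a min-cost LP with two ≥-constraints, a basic feasible solution has at most two positive variables.
salmon only: max(11.1/0.7, 69/22) = 15.86 servings → $49.16.
spinach only: max(11.1/3.9, 69/4) = 17.25 servings → $18.11.
salmon + spinach with both tight: 2.707 servings and 2.36 servings → $10.87.
The minimum over all feasible corners is $10.87.

$10.87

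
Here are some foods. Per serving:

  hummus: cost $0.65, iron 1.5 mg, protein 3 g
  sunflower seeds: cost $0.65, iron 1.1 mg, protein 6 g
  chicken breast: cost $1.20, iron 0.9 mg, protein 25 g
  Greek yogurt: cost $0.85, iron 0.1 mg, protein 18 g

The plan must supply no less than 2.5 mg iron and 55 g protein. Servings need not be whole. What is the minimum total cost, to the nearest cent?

$2.83

Compare the cost at each extreme point of the feasible region.
hummus only: max(2.5/1.5, 55/3) = 18.33 servings → $11.92.
sunflower seeds only: max(2.5/1.1, 55/6) = 9.167 servings → $5.96.
chicken breast only: max(2.5/0.9, 55/25) = 2.778 servings → $3.33.
Greek yogurt only: max(2.5/0.1, 55/18) = 25 servings → $21.25.
hummus + sunflower seeds with both targets exact would need a negative amount; discard.
hummus + chicken breast with both tight: 0.3736 servings and 2.155 servings → $2.83.
hummus + Greek yogurt with both tight: 1.479 servings and 2.809 servings → $3.35.
sunflower seeds + chicken breast with both tight: 0.5882 servings and 2.059 servings → $2.85.
sunflower seeds + Greek yogurt with both tight: 2.057 servings and 2.37 servings → $3.35.
chicken breast + Greek yogurt with both targets exact would need a negative amount; discard.
The minimum over all feasible corners is $2.83.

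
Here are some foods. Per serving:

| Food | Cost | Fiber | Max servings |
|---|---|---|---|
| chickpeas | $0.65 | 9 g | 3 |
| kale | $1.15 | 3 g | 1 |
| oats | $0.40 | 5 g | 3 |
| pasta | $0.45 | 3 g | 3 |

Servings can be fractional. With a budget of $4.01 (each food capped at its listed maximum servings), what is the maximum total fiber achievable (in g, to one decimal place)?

47.7 g

Fiber per dollar: chickpeas 13.85, oats 12.5, pasta 6.667, kale 2.609.
Take 3 servings of chickpeas: spends $1.95, +27.0 g fiber (running total 27.0 g).
Take 3 servings of oats: spends $1.20, +15.0 g fiber (running total 42.0 g).
Take 1.911 servings of pasta: spends $0.86, +5.7 g fiber (running total 47.7 g).
Greedy by best ratio exhausts the cost allowance optimally: 47.7 g.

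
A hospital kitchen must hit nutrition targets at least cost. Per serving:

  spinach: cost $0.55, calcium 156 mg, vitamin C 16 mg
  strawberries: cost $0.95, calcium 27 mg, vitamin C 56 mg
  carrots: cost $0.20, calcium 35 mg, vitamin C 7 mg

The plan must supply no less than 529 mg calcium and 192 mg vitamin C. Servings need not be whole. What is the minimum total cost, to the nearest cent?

Compare the cost at each extreme point of the feasible region.
spinach only: max(529/156, 192/16) = 12 servings → $6.60.
strawberries only: max(529/27, 192/56) = 19.59 servings → $18.61.
carrots only: max(529/35, 192/7) = 27.43 servings → $5.49.
spinach + strawberries with both tight: 2.943 servings and 2.588 servings → $4.08.
spinach + carrots: intersection lies outside the first quadrant.
strawberries + carrots with both tight: 1.704 servings and 13.8 servings → $4.38.
Cheapest feasible corner: $4.08.

$4.08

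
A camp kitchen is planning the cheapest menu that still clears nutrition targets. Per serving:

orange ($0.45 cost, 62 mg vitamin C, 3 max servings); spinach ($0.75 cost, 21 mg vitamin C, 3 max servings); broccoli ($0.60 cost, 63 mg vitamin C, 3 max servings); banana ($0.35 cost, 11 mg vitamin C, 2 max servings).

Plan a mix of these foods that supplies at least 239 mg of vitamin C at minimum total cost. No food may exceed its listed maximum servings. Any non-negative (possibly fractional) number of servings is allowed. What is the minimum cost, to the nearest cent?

$1.85

Cost per mg of vitamin C: orange $0.0073, broccoli $0.0095, banana $0.0318, spinach $0.0357.
Take 3 servings of orange: +186.0 mg vitamin C for $1.35 (total $1.35, still need 53.0 mg).
Take 0.8413 servings of broccoli: +53.0 mg vitamin C for $0.50 (total $1.85, still need 0.0 mg).
Greedy by cheapest-per-mg is optimal for a single linear constraint, so the minimum cost is $1.85.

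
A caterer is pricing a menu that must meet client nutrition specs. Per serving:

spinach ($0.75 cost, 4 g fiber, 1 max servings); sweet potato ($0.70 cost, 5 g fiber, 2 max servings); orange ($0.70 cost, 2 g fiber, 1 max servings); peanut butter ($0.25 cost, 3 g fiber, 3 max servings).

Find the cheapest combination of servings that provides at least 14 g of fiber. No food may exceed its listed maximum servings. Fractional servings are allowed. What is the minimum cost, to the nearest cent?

$1.45

Cost per g of fiber: peanut butter $0.0833, sweet potato $0.1400, spinach $0.1875, orange $0.3500.
Take 3 servings of peanut butter: +9.0 g fiber for $0.75 (total $0.75, still need 5.0 g).
Take 1 serving of sweet potato: +5.0 g fiber for $0.70 (total $1.45, still need 0.0 g).
Filling from the cheapest source first is optimal under one linear minimum: $1.45.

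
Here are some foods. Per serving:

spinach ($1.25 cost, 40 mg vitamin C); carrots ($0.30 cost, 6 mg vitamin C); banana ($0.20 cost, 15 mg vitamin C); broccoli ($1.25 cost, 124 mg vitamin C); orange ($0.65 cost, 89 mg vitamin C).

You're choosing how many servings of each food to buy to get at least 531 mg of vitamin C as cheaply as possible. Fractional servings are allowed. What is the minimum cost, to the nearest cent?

Cost per mg of vitamin C: orange $0.0073, broccoli $0.0101, banana $0.0133, spinach $0.0312, carrots $0.0500.
With no serving limits, use only orange: 531 mg / 89 mg = 5.966 servings × $0.65 = $3.88.

$3.88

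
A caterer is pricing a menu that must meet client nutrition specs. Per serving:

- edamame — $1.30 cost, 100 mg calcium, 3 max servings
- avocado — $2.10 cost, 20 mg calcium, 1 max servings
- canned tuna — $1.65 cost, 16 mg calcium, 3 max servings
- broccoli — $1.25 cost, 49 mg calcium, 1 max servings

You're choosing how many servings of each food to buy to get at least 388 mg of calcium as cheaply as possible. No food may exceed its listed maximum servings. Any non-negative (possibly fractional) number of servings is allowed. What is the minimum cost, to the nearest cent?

$9.17

Cost per mg of calcium: edamame $0.0130, broccoli $0.0255, canned tuna $0.1031, avocado $0.1050.
Take 3 servings of edamame: +300.0 mg calcium for $3.90 (total $3.90, still need 88.0 mg).
Take 1 serving of broccoli: +49.0 mg calcium for $1.25 (total $5.15, still need 39.0 mg).
Take 2.438 servings of canned tuna: +39.0 mg calcium for $4.02 (total $9.17, still need 0.0 mg).
Greedy by cheapest-per-mg is optimal for a single linear constraint, so the minimum cost is $9.17.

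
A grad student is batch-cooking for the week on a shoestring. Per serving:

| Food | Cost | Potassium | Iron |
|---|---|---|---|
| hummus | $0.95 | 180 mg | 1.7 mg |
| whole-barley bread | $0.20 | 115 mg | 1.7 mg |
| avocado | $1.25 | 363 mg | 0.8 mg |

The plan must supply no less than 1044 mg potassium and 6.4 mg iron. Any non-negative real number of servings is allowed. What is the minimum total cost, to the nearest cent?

The cheapest plan sits at a corner of the feasible region — with two constraints it uses at most two foods.
hummus only: max(1044/180, 6.4/1.7) = 5.8 servings → $5.51.
whole-barley bread only: max(1044/115, 6.4/1.7) = 9.078 servings → $1.82.
avocado only: max(1044/363, 6.4/0.8) = 8 servings → $10.00.
hummus + whole-barley bread: the both-tight solution has a negative serving — not a feasible corner.
hummus + avocado with both tight: 3.145 servings and 1.316 servings → $4.63.
whole-barley bread + avocado with both tight: 2.834 servings and 1.978 servings → $3.04.
Cheapest feasible corner: $1.82.

$1.82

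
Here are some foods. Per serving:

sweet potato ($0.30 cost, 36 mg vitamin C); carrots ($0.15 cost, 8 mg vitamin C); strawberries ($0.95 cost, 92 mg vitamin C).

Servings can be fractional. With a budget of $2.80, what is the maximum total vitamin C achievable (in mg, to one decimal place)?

336.0 mg

Vitamin C per dollar: sweet potato 120, strawberries 96.84, carrots 53.33.
With no serving limits, spend the whole cost allowance on sweet potato: $2.80 / $0.30 × 36 mg = 336.0 mg.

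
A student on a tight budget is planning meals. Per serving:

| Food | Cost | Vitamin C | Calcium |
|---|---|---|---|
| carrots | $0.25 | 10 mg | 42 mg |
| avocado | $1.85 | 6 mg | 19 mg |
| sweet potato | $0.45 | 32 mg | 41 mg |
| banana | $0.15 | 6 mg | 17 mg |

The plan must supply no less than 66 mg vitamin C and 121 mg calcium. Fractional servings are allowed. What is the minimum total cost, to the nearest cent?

$1.06

At the optimum either one food covers both requirements or two foods hit both targets exactly; no other combination can be cheaper.
carrots only: max(66/10, 121/42) = 6.6 servings → $1.65.
avocado only: max(66/6, 121/19) = 11 servings → $20.35.
sweet potato only: max(66/32, 121/41) = 2.951 servings → $1.33.
banana only: max(66/6, 121/17) = 11 servings → $1.65.
carrots + avocado with both targets exact would need a negative amount; discard.
carrots + sweet potato with both tight: 1.248 servings and 1.672 servings → $1.06.
carrots + banana with both targets exact would need a negative amount; discard.
avocado + sweet potato with both tight: 3.221 servings and 1.459 servings → $6.62.
avocado + banana with both targets exact would need a negative amount; discard.
sweet potato + banana with both tight: 1.329 servings and 3.913 servings → $1.18.
So the least-cost plan costs $1.06.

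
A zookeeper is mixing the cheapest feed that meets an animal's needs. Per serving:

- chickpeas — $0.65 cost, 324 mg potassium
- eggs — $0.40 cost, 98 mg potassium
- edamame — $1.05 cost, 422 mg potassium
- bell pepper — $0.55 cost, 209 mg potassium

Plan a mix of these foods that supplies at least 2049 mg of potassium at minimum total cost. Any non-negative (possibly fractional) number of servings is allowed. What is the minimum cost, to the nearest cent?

Cost per mg of potassium: chickpeas $0.0020, edamame $0.0025, bell pepper $0.0026, eggs $0.0041.
With no serving limits, use only chickpeas: 2049 mg / 324 mg = 6.324 servings × $0.65 = $4.11.

$4.11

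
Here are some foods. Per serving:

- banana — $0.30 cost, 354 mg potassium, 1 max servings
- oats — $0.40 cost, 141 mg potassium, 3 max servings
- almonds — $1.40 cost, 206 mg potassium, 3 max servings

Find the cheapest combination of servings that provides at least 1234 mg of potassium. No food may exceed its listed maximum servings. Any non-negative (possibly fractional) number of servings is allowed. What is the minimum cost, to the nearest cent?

Cost per mg of potassium: banana $0.0008, oats $0.0028, almonds $0.0068.
Take 1 serving of banana: +354.0 mg potassium for $0.30 (total $0.30, still need 880.0 mg).
Take 3 servings of oats: +423.0 mg potassium for $1.20 (total $1.50, still need 457.0 mg).
Take 2.218 servings of almonds: +457.0 mg potassium for $3.11 (total $4.61, still need 0.0 mg).
Filling from the cheapest source first is optimal under one linear minimum: $4.61.

$4.61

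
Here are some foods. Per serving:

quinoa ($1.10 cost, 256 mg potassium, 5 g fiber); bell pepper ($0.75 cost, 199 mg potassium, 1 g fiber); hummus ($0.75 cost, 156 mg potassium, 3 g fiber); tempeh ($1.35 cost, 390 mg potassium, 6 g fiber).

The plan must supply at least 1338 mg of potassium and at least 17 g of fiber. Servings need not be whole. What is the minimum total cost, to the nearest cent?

A basic optimal solution has at most two foods positive. Try each food alone and each pair with both targets met exactly.
quinoa only: max(1338/256, 17/5) = 5.227 servings → $5.75.
bell pepper only: max(1338/199, 17/1) = 17 servings → $12.75.
hummus only: max(1338/156, 17/3) = 8.577 servings → $6.43.
tempeh only: max(1338/390, 17/6) = 3.431 servings → $4.63.
quinoa + bell pepper with both tight: 2.767 servings and 3.164 servings → $5.42.
quinoa + hummus: the both-tight solution has a negative serving — not a feasible corner.
quinoa + tempeh with both targets exact would need a negative amount; discard.
bell pepper + hummus with both tight: 3.088 servings and 4.637 servings → $5.79.
bell pepper + tempeh with both tight: 1.739 servings and 2.544 servings → $4.74.
hummus + tempeh with both targets exact would need a negative amount; discard.
The minimum over all feasible corners is $4.63.

$4.63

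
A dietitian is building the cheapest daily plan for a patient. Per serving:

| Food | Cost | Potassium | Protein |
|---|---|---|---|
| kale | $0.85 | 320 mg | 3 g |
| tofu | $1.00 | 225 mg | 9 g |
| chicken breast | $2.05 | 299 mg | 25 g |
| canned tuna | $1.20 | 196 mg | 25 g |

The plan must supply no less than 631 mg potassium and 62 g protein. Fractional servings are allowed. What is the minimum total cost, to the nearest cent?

$3.32

Check every corner: each single food scaled to meet both minima, and each pair solved so both constraints bind.
kale only: max(631/320, 62/3) = 20.67 servings → $17.57.
tofu only: max(631/225, 62/9) = 6.889 servings → $6.89.
chicken breast only: max(631/299, 62/25) = 2.48 servings → $5.08.
canned tuna only: max(631/196, 62/25) = 3.219 servings → $3.86.
kale + tofu with both targets exact would need a negative amount; discard.
kale + chicken breast with both targets exact would need a negative amount; discard.
kale + canned tuna with both tight: 0.4888 servings and 2.421 servings → $3.32.
tofu + chicken breast: intersection lies outside the first quadrant.
tofu + canned tuna with both tight: 0.9384 servings and 2.142 servings → $3.51.
chicken breast + canned tuna with both tight: 1.407 servings and 1.073 servings → $4.17.
So the least-cost plan costs $3.32.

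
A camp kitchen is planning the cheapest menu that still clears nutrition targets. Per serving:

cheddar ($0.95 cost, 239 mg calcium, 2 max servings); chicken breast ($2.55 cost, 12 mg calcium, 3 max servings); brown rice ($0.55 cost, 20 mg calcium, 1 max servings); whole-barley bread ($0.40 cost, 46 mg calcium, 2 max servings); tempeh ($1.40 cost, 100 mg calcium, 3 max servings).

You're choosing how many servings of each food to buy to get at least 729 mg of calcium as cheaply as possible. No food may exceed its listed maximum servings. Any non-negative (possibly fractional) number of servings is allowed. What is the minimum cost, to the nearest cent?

Cost per mg of calcium: cheddar $0.0040, whole-barley bread $0.0087, tempeh $0.0140, brown rice $0.0275, chicken breast $0.2125.
Take 2 servings of cheddar: +478.0 mg calcium for $1.90 (total $1.90, still need 251.0 mg).
Take 2 servings of whole-barley bread: +92.0 mg calcium for $0.80 (total $2.70, still need 159.0 mg).
Take 1.59 servings of tempeh: +159.0 mg calcium for $2.23 (total $4.93, still need 0.0 mg).
Filling from the cheapest source first is optimal under one linear minimum: $4.93.

$4.93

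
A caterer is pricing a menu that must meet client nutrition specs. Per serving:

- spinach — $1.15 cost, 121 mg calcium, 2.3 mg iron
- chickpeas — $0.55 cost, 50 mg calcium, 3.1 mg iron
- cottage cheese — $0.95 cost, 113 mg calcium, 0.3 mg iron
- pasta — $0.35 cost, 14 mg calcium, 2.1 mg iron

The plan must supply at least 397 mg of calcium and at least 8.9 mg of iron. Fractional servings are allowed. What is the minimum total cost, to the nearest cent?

$3.68

An LP optimum is at a vertex; with two nutrient constraints at most two foods are used. Check each candidate.
spinach only: max(397/121, 8.9/2.3) = 3.87 servings → $4.45.
chickpeas only: max(397/50, 8.9/3.1) = 7.94 servings → $4.37.
cottage cheese only: max(397/113, 8.9/0.3) = 29.67 servings → $28.18.
pasta only: max(397/14, 8.9/2.1) = 28.36 servings → $9.93.
spinach + chickpeas with both tight: 3.021 servings and 0.6298 servings → $3.82.
spinach + cottage cheese with both targets exact would need a negative amount; discard.
spinach + pasta with both tight: 3.196 servings and 0.7382 servings → $3.93.
chickpeas + cottage cheese with both tight: 2.644 servings and 2.343 servings → $3.68.
chickpeas + pasta: intersection lies outside the first quadrant.
cottage cheese + pasta with both tight: 3.042 servings and 3.804 servings → $4.22.
The minimum over all feasible corners is $3.68.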